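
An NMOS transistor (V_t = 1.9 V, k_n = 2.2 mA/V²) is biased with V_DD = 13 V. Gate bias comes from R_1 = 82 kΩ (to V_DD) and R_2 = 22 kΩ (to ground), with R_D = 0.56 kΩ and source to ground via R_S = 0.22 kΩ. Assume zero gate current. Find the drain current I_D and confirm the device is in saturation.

V_G = V_DD·R_2/(R_1+R_2) = 13×22/104 = 2.75 V.
Assume saturation: I_D = (k_n/2)(V_GS − V_t)² with V_GS = V_G − I_D·R_S = 2.75 − 0.22·I_D.
Substituting gives 0.0532·I_D² − 1.41·I_D + 0.795 = 0, with roots I_D = 0.576 or 25.9 mA.
The root I_D = 25.9 mA gives V_GS = -2.96 V ≤ V_t, so take I_D = 0.576 mA.
Then V_GS = 2.62 V and V_DS = V_DD − I_D(R_D+R_S) = 13 − 0.576×0.78 = 12.6 V.
Saturation requires V_DS ≥ V_GS − V_t = 0.723 V; 12.6 ≥ 0.723 ✓.

I_D ≈ 0.58 mA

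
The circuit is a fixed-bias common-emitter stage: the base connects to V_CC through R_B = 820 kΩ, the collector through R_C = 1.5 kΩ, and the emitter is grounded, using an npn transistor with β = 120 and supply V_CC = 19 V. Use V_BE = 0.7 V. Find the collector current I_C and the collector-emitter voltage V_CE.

I_C ≈ 2.7 mA, V_CE ≈ 15 V

Base loop: V_CC = I_B·R_B + V_BE, so I_B = (19 − 0.7)/820 kΩ = 0.0223 mA.
In the active region I_C = β·I_B = 120 × 0.0223 = 2.68 mA.
Collector loop: V_CE = V_CC − I_C·R_C = 19 − 2.68×1.5 = 15 V.
Since V_CE = 15 V > V_CE(sat) ≈ 0.2 V, the transistor is in the active region as assumed.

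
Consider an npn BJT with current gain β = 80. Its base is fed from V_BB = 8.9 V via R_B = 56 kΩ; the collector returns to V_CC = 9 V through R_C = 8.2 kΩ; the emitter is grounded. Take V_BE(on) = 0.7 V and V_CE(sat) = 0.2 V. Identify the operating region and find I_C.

saturation; I_C ≈ 1.1 mA

Assume active: I_B = (8.9 − 0.7)/56 = 0.146 mA, giving I_C = β·I_B = 11.7 mA.
But then V_CE = 9 − 11.7×8.2 = -87.1 V < V_CE(sat) = 0.2 V — impossible in the active region.
So the transistor is saturated. With V_CE = 0.2 V, I_C = (V_CC − 0.2)/R_C = 8.8/8.2 = 1.07 mA.
Check: β·I_B = 11.7 mA > I_C = 1.07 mA, confirming saturation.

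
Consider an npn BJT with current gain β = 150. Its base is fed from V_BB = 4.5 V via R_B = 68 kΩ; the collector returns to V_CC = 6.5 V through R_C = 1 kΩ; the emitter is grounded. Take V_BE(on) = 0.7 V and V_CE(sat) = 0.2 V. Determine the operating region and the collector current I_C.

saturation; I_C ≈ 6.3 mA

Assume active: I_B = (4.5 − 0.7)/68 = 0.0559 mA, giving I_C = β·I_B = 8.38 mA.
But then V_CE = 6.5 − 8.38×1 = -1.88 V < V_CE(sat) = 0.2 V — impossible in the active region.
So the transistor is saturated. With V_CE = 0.2 V, I_C = (V_CC − 0.2)/R_C = 6.3/1 = 6.3 mA.
Check: β·I_B = 8.38 mA > I_C = 6.3 mA, confirming saturation.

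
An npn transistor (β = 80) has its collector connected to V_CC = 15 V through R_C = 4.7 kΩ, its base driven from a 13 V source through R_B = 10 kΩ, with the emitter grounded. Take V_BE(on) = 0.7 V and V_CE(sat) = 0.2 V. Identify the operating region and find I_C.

Assume active: I_B = (13 − 0.7)/10 = 1.23 mA, giving I_C = β·I_B = 98.4 mA.
But then V_CE = 15 − 98.4×4.7 = -447 V < V_CE(sat) = 0.2 V — impossible in the active region.
So the transistor is saturated. With V_CE = 0.2 V, I_C = (V_CC − 0.2)/R_C = 14.8/4.7 = 3.15 mA.
Check: β·I_B = 98.4 mA > I_C = 3.15 mA, confirming saturation.

saturation; I_C ≈ 3.1 mA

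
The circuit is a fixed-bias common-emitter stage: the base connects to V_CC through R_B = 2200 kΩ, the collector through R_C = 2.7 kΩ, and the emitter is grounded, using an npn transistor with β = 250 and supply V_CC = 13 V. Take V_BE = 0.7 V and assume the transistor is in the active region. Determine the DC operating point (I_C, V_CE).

I_C ≈ 1.4 mA, V_CE ≈ 9.2 V

Base loop: V_CC = I_B·R_B + V_BE, so I_B = (13 − 0.7)/2200 kΩ = 0.00559 mA.
In the active region I_C = β·I_B = 250 × 0.00559 = 1.4 mA.
Collector loop: V_CE = V_CC − I_C·R_C = 13 − 1.4×2.7 = 9.23 V.
Since V_CE = 9.23 V > V_CE(sat) ≈ 0.2 V, the transistor is in the active region as assumed.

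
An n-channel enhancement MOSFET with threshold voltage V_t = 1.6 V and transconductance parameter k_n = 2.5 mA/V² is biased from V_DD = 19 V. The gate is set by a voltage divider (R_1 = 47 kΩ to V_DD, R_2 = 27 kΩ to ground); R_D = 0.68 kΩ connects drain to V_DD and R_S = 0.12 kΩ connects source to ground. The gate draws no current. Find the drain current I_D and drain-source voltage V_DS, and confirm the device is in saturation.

I_D ≈ 15 mA, V_DS ≈ 6.8 V

V_G = V_DD·R_2/(R_1+R_2) = 19×27/74 = 6.93 V.
Assume saturation: I_D = (k_n/2)(V_GS − V_t)² with V_GS = V_G − I_D·R_S = 6.93 − 0.12·I_D.
Substituting gives 0.018·I_D² − 2.6·I_D + 35.5 = 0, with roots I_D = 15.3 or 129 mA.
The root I_D = 129 mA gives V_GS = -8.56 V ≤ V_t, so take I_D = 15.3 mA.
Then V_GS = 5.1 V and V_DS = V_DD − I_D(R_D+R_S) = 19 − 15.3×0.8 = 6.77 V.
Saturation requires V_DS ≥ V_GS − V_t = 3.5 V; 6.77 ≥ 3.5 ✓.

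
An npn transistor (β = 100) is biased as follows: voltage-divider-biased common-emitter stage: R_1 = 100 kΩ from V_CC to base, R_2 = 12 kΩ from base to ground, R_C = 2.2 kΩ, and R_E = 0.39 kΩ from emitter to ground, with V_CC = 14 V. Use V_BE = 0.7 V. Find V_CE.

V_CE ≈ 9.9 V

Thevenize the base divider: V_Th = V_CC·R_2/(R_1+R_2) = 14×12/112 = 1.5 V, R_Th = R_1‖R_2 = 10.7 kΩ.
Base-emitter loop: V_Th = I_B·R_Th + V_BE + (β+1)I_B·R_E, so I_B = (1.5 − 0.7) / (10.7 + 101×0.39) = 0.016 mA.
I_C = β·I_B = 100×0.016 = 1.6 mA, and I_E = (β+1)I_B = 1.61 mA.
V_CE = V_CC − I_C·R_C − I_E·R_E = 14 − 1.6×2.2 − 1.61×0.39 = 9.86 V.
V_CE = 9.86 V > 0.2 V confirms active-region operation.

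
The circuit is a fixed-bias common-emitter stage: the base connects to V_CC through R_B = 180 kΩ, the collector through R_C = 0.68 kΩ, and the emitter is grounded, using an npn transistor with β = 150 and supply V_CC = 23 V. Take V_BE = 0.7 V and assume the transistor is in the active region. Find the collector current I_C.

Base loop: V_CC = I_B·R_B + V_BE, so I_B = (23 − 0.7)/180 kΩ = 0.124 mA.
In the active region I_C = β·I_B = 150 × 0.124 = 18.6 mA.
Collector loop: V_CE = V_CC − I_C·R_C = 23 − 18.6×0.68 = 10.4 V.
Since V_CE = 10.4 V > V_CE(sat) ≈ 0.2 V, the transistor is in the active region as assumed.

I_C ≈ 19 mA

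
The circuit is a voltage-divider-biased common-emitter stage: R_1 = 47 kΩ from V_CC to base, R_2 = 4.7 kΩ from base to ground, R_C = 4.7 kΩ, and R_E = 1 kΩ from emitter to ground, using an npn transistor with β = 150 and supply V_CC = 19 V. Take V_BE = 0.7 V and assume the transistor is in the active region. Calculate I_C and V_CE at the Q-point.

Thevenize the base divider: V_Th = V_CC·R_2/(R_1+R_2) = 19×4.7/51.7 = 1.73 V, R_Th = R_1‖R_2 = 4.27 kΩ.
Base-emitter loop: V_Th = I_B·R_Th + V_BE + (β+1)I_B·R_E, so I_B = (1.73 − 0.7) / (4.27 + 151×1) = 0.00662 mA.
I_C = β·I_B = 150×0.00662 = 0.992 mA, and I_E = (β+1)I_B = 0.999 mA.
V_CE = V_CC − I_C·R_C − I_E·R_E = 19 − 0.992×4.7 − 0.999×1 = 13.3 V.
V_CE = 13.3 V > 0.2 V confirms active-region operation.

I_C ≈ 0.99 mA, V_CE ≈ 13 V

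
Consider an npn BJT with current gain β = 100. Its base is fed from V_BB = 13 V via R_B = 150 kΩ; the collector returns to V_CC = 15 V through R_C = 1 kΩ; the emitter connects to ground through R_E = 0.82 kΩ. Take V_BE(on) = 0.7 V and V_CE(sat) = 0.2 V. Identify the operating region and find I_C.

active; I_C ≈ 5.3 mA

Assume active. Base-emitter loop: I_B = (V_BB − V_BE)/(R_B + (β+1)R_E) = (13 − 0.7)/(150 + 101×0.82) = 0.0528 mA.
I_C = β·I_B = 100×0.0528 = 5.28 mA.
V_CE = V_CC − I_C·R_C − I_E·R_E = 15 − 5.28×1 − 5.34×0.82 = 5.34 V > V_CE(sat), so the active-region assumption holds.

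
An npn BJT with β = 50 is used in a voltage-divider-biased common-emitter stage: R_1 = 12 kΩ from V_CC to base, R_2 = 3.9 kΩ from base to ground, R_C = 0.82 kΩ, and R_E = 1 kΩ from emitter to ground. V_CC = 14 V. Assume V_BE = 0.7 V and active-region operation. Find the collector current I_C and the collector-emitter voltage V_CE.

Thevenize the base divider: V_Th = V_CC·R_2/(R_1+R_2) = 14×3.9/15.9 = 3.43 V, R_Th = R_1‖R_2 = 2.94 kΩ.
Base-emitter loop: V_Th = I_B·R_Th + V_BE + (β+1)I_B·R_E, so I_B = (3.43 − 0.7) / (2.94 + 51×1) = 0.0507 mA.
I_C = β·I_B = 50×0.0507 = 2.53 mA, and I_E = (β+1)I_B = 2.58 mA.
V_CE = V_CC − I_C·R_C − I_E·R_E = 14 − 2.53×0.82 − 2.58×1 = 9.34 V.
V_CE = 9.34 V > 0.2 V confirms active-region operation.

I_C ≈ 2.5 mA, V_CE ≈ 9.3 V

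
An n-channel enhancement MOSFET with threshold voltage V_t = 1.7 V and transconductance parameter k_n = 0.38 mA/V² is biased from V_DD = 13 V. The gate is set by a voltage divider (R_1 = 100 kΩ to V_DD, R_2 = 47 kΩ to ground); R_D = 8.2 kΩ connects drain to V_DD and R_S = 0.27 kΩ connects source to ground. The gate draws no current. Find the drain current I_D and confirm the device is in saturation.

I_D ≈ 0.93 mA

V_G = V_DD·R_2/(R_1+R_2) = 13×47/147 = 4.16 V.
Assume saturation: I_D = (k_n/2)(V_GS − V_t)² with V_GS = V_G − I_D·R_S = 4.16 − 0.27·I_D.
Substituting gives 0.0139·I_D² − 1.25·I_D + 1.15 = 0, with roots I_D = 0.925 or 89.5 mA.
The root I_D = 89.5 mA gives V_GS = -20 V ≤ V_t, so take I_D = 0.925 mA.
Then V_GS = 3.91 V and V_DS = V_DD − I_D(R_D+R_S) = 13 − 0.925×8.47 = 5.16 V.
Saturation requires V_DS ≥ V_GS − V_t = 2.21 V; 5.16 ≥ 2.21 ✓.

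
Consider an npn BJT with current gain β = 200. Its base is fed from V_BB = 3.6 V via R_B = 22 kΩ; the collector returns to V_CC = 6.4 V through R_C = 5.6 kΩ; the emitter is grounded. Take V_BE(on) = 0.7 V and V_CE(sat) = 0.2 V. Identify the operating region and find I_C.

saturation; I_C ≈ 1.1 mA

Assume active: I_B = (3.6 − 0.7)/22 = 0.132 mA, giving I_C = β·I_B = 26.4 mA.
But then V_CE = 6.4 − 26.4×5.6 = -141 V < V_CE(sat) = 0.2 V — impossible in the active region.
So the transistor is saturated. With V_CE = 0.2 V, I_C = (V_CC − 0.2)/R_C = 6.2/5.6 = 1.11 mA.
Check: β·I_B = 26.4 mA > I_C = 1.11 mA, confirming saturation.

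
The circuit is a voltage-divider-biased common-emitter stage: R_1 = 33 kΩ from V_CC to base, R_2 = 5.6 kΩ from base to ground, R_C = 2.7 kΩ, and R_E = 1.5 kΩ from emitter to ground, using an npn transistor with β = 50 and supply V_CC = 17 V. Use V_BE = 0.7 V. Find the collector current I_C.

I_C ≈ 1.1 mA

Thevenize the base divider: V_Th = V_CC·R_2/(R_1+R_2) = 17×5.6/38.6 = 2.47 V, R_Th = R_1‖R_2 = 4.79 kΩ.
Base-emitter loop: V_Th = I_B·R_Th + V_BE + (β+1)I_B·R_E, so I_B = (2.47 − 0.7) / (4.79 + 51×1.5) = 0.0217 mA.
I_C = β·I_B = 50×0.0217 = 1.09 mA, and I_E = (β+1)I_B = 1.11 mA.
V_CE = V_CC − I_C·R_C − I_E·R_E = 17 − 1.09×2.7 − 1.11×1.5 = 12.4 V.
V_CE = 12.4 V > 0.2 V confirms active-region operation.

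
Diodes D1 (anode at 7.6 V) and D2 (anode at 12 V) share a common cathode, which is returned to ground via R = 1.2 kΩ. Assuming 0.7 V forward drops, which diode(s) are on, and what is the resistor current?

Assume both conduct. Then node N would need to be at both 7.6−0.7 = 6.9 V and 12−0.7 = 11.3 V, which is impossible.
Assume only D2 conducts: V_N = 12 − 0.7 = 11.3 V, so I_R = 11.3/1.2 = 9.42 mA.
Check D1: its anode-to-cathode voltage is 7.6 − 11.3 = -3.7 V < 0.7 V, so it is off. The assumption is consistent.

Only D2 conducts; I_R ≈ 9.4 mA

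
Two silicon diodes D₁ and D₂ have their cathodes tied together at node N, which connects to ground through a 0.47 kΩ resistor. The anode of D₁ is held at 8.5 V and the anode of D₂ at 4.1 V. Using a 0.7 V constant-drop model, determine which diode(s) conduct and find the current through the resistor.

Assume both conduct. Then node N would need to be at both 8.5−0.7 = 7.8 V and 4.1−0.7 = 3.4 V, which is impossible.
Assume only D₁ conducts: V_N = 8.5 − 0.7 = 7.8 V, so I_R = 7.8/0.47 = 16.6 mA.
Check D₂: its anode-to-cathode voltage is 4.1 − 7.8 = -3.7 V < 0.7 V, so it is off. The assumption is consistent.

Only D₁ conducts; I_R ≈ 17 mA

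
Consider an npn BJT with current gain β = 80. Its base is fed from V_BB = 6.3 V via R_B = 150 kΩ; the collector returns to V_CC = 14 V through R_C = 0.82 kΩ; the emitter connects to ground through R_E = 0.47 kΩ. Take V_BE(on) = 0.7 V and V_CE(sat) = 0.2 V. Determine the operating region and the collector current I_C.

Assume active. Base-emitter loop: I_B = (V_BB − V_BE)/(R_B + (β+1)R_E) = (6.3 − 0.7)/(150 + 81×0.47) = 0.0298 mA.
I_C = β·I_B = 80×0.0298 = 2.38 mA.
V_CE = V_CC − I_C·R_C − I_E·R_E = 14 − 2.38×0.82 − 2.41×0.47 = 10.9 V > V_CE(sat), so the active-region assumption holds.

active; I_C ≈ 2.4 mA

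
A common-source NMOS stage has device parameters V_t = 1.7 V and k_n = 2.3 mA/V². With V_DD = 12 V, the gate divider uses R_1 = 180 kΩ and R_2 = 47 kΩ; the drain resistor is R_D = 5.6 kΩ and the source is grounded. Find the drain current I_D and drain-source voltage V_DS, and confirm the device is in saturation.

I_D ≈ 0.71 mA, V_DS ≈ 8 V

V_G = V_DD·R_2/(R_1+R_2) = 12×47/227 = 2.48 V. With the source grounded, V_GS = V_G = 2.48 V.
Assume saturation: I_D = (k_n/2)(V_GS − V_t)² = (2.3/2)×(2.48 − 1.7)² = 1.15×0.785² = 0.708 mA.
V_DS = V_DD − I_D·R_D = 12 − 0.708×5.6 = 8.04 V.
Saturation requires V_DS ≥ V_GS − V_t = 0.785 V; 8.04 ≥ 0.785 ✓.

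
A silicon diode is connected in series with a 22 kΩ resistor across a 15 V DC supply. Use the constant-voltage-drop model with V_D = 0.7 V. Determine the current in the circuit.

I ≈ 0.65 mA

KVL around the loop: 15 = V_D + I·R = 0.7 + I × 22 kΩ.
So I = (15 − 0.7) / 22 kΩ = 14.3 / 22 = 0.65 mA.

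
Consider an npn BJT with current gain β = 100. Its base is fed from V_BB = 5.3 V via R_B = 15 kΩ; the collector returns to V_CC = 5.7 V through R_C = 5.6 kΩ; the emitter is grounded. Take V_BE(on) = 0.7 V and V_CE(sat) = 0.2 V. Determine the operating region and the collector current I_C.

Assume active: I_B = (5.3 − 0.7)/15 = 0.307 mA, giving I_C = β·I_B = 30.7 mA.
But then V_CE = 5.7 − 30.7×5.6 = -166 V < V_CE(sat) = 0.2 V — impossible in the active region.
So the transistor is saturated. With V_CE = 0.2 V, I_C = (V_CC − 0.2)/R_C = 5.5/5.6 = 0.982 mA.
Check: β·I_B = 30.7 mA > I_C = 0.982 mA, confirming saturation.

saturation; I_C ≈ 0.98 mA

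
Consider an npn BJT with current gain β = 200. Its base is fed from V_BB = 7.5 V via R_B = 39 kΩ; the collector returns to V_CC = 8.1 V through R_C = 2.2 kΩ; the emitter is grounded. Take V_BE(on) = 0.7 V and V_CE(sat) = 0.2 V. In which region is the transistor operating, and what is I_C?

saturation; I_C ≈ 3.6 mA

Assume active: I_B = (7.5 − 0.7)/39 = 0.174 mA, giving I_C = β·I_B = 34.9 mA.
But then V_CE = 8.1 − 34.9×2.2 = -68.6 V < V_CE(sat) = 0.2 V — impossible in the active region.
So the transistor is saturated. With V_CE = 0.2 V, I_C = (V_CC − 0.2)/R_C = 7.9/2.2 = 3.59 mA.
Check: β·I_B = 34.9 mA > I_C = 3.59 mA, confirming saturation.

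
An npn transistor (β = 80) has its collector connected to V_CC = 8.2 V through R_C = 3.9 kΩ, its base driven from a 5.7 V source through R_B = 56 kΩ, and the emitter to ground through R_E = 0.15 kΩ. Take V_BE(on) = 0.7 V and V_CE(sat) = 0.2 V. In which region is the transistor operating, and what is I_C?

Assume active: I_B = (5.7 − 0.7)/(56 + 81×0.15) = 0.0734 mA, I_C = β·I_B = 5.87 mA.
Then V_CE = 8.2 − 5.87×3.9 − 5.94×0.15 = -15.6 V < 0.2 V — the active assumption fails.
Re-solve with V_CE = 0.2 V. KCL at the emitter: V_E/R_E = (V_BB−0.7−V_E)/R_B + (V_CC−0.2−V_E)/R_C, giving V_E = 0.308 V.
I_C = (V_CC − 0.2 − V_E)/R_C = (8 − 0.308)/3.9 = 1.97 mA.
Check: I_B = (5 − 0.308)/56 = 0.0838 mA, and β·I_B = 6.7 mA > I_C, confirming saturation.

saturation; I_C ≈ 2 mA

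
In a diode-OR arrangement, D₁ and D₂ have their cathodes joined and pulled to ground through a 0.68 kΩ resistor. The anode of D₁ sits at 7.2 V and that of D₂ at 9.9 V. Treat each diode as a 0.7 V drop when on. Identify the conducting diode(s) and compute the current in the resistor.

Only D₂ conducts; I_R ≈ 14 mA

Assume both conduct. Then node N would need to be at both 7.2−0.7 = 6.5 V and 9.9−0.7 = 9.2 V, which is impossible.
Assume only D₂ conducts: V_N = 9.9 − 0.7 = 9.2 V, so I_R = 9.2/0.68 = 13.5 mA.
Check D₁: its anode-to-cathode voltage is 7.2 − 9.2 = -2 V < 0.7 V, so it is off. The assumption is consistent.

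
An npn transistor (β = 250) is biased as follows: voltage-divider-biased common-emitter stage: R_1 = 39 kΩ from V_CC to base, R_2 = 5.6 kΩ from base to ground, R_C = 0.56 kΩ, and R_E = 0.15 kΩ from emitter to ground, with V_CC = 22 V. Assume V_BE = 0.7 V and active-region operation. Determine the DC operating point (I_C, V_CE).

I_C ≈ 12 mA, V_CE ≈ 13 V

Thevenize the base divider: V_Th = V_CC·R_2/(R_1+R_2) = 22×5.6/44.6 = 2.76 V, R_Th = R_1‖R_2 = 4.9 kΩ.
Base-emitter loop: V_Th = I_B·R_Th + V_BE + (β+1)I_B·R_E, so I_B = (2.76 − 0.7) / (4.9 + 251×0.15) = 0.0485 mA.
I_C = β·I_B = 250×0.0485 = 12.1 mA, and I_E = (β+1)I_B = 12.2 mA.
V_CE = V_CC − I_C·R_C − I_E·R_E = 22 − 12.1×0.56 − 12.2×0.15 = 13.4 V.
V_CE = 13.4 V > 0.2 V confirms active-region operation.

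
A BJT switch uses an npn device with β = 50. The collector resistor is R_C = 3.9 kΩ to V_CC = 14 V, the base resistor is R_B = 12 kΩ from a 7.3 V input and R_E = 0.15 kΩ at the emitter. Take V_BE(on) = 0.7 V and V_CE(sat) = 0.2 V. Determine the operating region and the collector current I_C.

saturation; I_C ≈ 3.4 mA

Assume active: I_B = (7.3 − 0.7)/(12 + 51×0.15) = 0.336 mA, I_C = β·I_B = 16.8 mA.
Then V_CE = 14 − 16.8×3.9 − 17.1×0.15 = -54.1 V < 0.2 V — the active assumption fails.
Re-solve with V_CE = 0.2 V. KCL at the emitter: V_E/R_E = (V_BB−0.7−V_E)/R_B + (V_CC−0.2−V_E)/R_C, giving V_E = 0.584 V.
I_C = (V_CC − 0.2 − V_E)/R_C = (13.8 − 0.584)/3.9 = 3.39 mA.
Check: I_B = (6.6 − 0.584)/12 = 0.501 mA, and β·I_B = 25.1 mA > I_C, confirming saturation.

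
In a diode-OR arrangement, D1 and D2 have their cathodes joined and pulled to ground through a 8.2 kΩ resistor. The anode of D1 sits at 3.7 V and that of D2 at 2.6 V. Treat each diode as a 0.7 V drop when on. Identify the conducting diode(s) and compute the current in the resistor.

Assume both conduct. Then node N would need to be at both 3.7−0.7 = 3 V and 2.6−0.7 = 1.9 V, which is impossible.
Assume only D1 conducts: V_N = 3.7 − 0.7 = 3 V, so I_R = 3/8.2 = 0.366 mA.
Check D2: its anode-to-cathode voltage is 2.6 − 3 = -0.4 V < 0.7 V, so it is off. The assumption is consistent.

Only D1 conducts; I_R ≈ 0.37 mA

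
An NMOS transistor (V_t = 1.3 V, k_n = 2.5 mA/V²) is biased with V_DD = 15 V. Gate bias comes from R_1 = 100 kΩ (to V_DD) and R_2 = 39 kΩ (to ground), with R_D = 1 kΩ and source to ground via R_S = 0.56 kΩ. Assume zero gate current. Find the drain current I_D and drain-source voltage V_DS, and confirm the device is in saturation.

V_G = V_DD·R_2/(R_1+R_2) = 15×39/139 = 4.21 V.
Assume saturation: I_D = (k_n/2)(V_GS − V_t)² with V_GS = V_G − I_D·R_S = 4.21 − 0.56·I_D.
Substituting gives 0.392·I_D² − 5.07·I_D + 10.6 = 0, with roots I_D = 2.61 or 10.3 mA.
The root I_D = 10.3 mA gives V_GS = -1.57 V ≤ V_t, so take I_D = 2.61 mA.
Then V_GS = 2.75 V and V_DS = V_DD − I_D(R_D+R_S) = 15 − 2.61×1.56 = 10.9 V.
Saturation requires V_DS ≥ V_GS − V_t = 1.45 V; 10.9 ≥ 1.45 ✓.

I_D ≈ 2.6 mA, V_DS ≈ 11 V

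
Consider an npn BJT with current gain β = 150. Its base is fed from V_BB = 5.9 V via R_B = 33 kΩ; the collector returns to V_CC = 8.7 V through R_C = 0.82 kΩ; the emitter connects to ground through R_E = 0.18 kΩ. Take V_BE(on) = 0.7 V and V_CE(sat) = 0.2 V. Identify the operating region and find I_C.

Assume active: I_B = (5.9 − 0.7)/(33 + 151×0.18) = 0.0864 mA, I_C = β·I_B = 13 mA.
Then V_CE = 8.7 − 13×0.82 − 13×0.18 = -4.28 V < 0.2 V — the active assumption fails.
Re-solve with V_CE = 0.2 V. KCL at the emitter: V_E/R_E = (V_BB−0.7−V_E)/R_B + (V_CC−0.2−V_E)/R_C, giving V_E = 1.55 V.
I_C = (V_CC − 0.2 − V_E)/R_C = (8.5 − 1.55)/0.82 = 8.48 mA.
Check: I_B = (5.2 − 1.55)/33 = 0.111 mA, and β·I_B = 16.6 mA > I_C, confirming saturation.

saturation; I_C ≈ 8.5 mA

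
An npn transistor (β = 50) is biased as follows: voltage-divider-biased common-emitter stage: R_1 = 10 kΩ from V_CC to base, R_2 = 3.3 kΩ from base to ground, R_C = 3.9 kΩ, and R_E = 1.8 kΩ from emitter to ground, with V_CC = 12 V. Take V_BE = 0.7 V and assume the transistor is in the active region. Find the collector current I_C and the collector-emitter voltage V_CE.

I_C ≈ 1.2 mA, V_CE ≈ 5.1 V

Thevenize the base divider: V_Th = V_CC·R_2/(R_1+R_2) = 12×3.3/13.3 = 2.98 V, R_Th = R_1‖R_2 = 2.48 kΩ.
Base-emitter loop: V_Th = I_B·R_Th + V_BE + (β+1)I_B·R_E, so I_B = (2.98 − 0.7) / (2.48 + 51×1.8) = 0.0242 mA.
I_C = β·I_B = 50×0.0242 = 1.21 mA, and I_E = (β+1)I_B = 1.23 mA.
V_CE = V_CC − I_C·R_C − I_E·R_E = 12 − 1.21×3.9 − 1.23×1.8 = 5.07 V.
V_CE = 5.07 V > 0.2 V confirms active-region operation.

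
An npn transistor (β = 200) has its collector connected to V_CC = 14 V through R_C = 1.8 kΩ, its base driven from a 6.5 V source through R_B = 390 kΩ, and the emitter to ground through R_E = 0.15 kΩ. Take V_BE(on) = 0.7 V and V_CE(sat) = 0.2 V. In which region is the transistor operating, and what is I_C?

active; I_C ≈ 2.8 mA

Assume active. Base-emitter loop: I_B = (V_BB − V_BE)/(R_B + (β+1)R_E) = (6.5 − 0.7)/(390 + 201×0.15) = 0.0138 mA.
I_C = β·I_B = 200×0.0138 = 2.76 mA.
V_CE = V_CC − I_C·R_C − I_E·R_E = 14 − 2.76×1.8 − 2.77×0.15 = 8.61 V > V_CE(sat), so the active-region assumption holds.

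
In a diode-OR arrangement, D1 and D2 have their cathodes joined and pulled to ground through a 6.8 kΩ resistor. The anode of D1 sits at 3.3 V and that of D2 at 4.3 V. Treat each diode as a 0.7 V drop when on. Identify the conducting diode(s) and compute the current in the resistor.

Assume both conduct. Then node N would need to be at both 3.3−0.7 = 2.6 V and 4.3−0.7 = 3.6 V, which is impossible.
Assume only D2 conducts: V_N = 4.3 − 0.7 = 3.6 V, so I_R = 3.6/6.8 = 0.529 mA.
Check D1: its anode-to-cathode voltage is 3.3 − 3.6 = -0.3 V < 0.7 V, so it is off. The assumption is consistent.

Only D2 conducts; I_R ≈ 0.53 mA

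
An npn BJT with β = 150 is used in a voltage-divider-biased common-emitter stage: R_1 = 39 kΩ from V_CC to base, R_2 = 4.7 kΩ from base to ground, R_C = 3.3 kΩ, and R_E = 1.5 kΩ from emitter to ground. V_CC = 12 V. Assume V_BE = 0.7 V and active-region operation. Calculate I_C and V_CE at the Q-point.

I_C ≈ 0.38 mA, V_CE ≈ 10 V

Thevenize the base divider: V_Th = V_CC·R_2/(R_1+R_2) = 12×4.7/43.7 = 1.29 V, R_Th = R_1‖R_2 = 4.19 kΩ.
Base-emitter loop: V_Th = I_B·R_Th + V_BE + (β+1)I_B·R_E, so I_B = (1.29 − 0.7) / (4.19 + 151×1.5) = 0.00256 mA.
I_C = β·I_B = 150×0.00256 = 0.384 mA, and I_E = (β+1)I_B = 0.387 mA.
V_CE = V_CC − I_C·R_C − I_E·R_E = 12 − 0.384×3.3 − 0.387×1.5 = 10.2 V.
V_CE = 10.2 V > 0.2 V confirms active-region operation.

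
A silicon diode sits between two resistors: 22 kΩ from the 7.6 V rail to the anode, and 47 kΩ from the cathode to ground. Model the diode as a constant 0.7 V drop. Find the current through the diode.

I ≈ 0.1 mA

The two resistors are in series with the diode, so KVL gives 7.6 = I·22 + 0.7 + I·47.
I = (7.6 − 0.7) / (22 + 47) kΩ = 6.9 / 69 = 0.1 mA.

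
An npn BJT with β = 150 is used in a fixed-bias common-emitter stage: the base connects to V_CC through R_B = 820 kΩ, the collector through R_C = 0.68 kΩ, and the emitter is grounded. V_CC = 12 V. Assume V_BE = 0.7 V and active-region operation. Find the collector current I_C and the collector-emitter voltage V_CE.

Base loop: V_CC = I_B·R_B + V_BE, so I_B = (12 − 0.7)/820 kΩ = 0.0138 mA.
In the active region I_C = β·I_B = 150 × 0.0138 = 2.07 mA.
Collector loop: V_CE = V_CC − I_C·R_C = 12 − 2.07×0.68 = 10.6 V.
Since V_CE = 10.6 V > V_CE(sat) ≈ 0.2 V, the transistor is in the active region as assumed.

I_C ≈ 2.1 mA, V_CE ≈ 11 V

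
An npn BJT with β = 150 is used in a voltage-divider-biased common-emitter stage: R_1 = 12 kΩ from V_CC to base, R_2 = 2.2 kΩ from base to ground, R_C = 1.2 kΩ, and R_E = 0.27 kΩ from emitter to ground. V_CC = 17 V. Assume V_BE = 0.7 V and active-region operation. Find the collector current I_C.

I_C ≈ 6.8 mA

Thevenize the base divider: V_Th = V_CC·R_2/(R_1+R_2) = 17×2.2/14.2 = 2.63 V, R_Th = R_1‖R_2 = 1.86 kΩ.
Base-emitter loop: V_Th = I_B·R_Th + V_BE + (β+1)I_B·R_E, so I_B = (2.63 − 0.7) / (1.86 + 151×0.27) = 0.0454 mA.
I_C = β·I_B = 150×0.0454 = 6.8 mA, and I_E = (β+1)I_B = 6.85 mA.
V_CE = V_CC − I_C·R_C − I_E·R_E = 17 − 6.8×1.2 − 6.85×0.27 = 6.99 V.
V_CE = 6.99 V > 0.2 V confirms active-region operation.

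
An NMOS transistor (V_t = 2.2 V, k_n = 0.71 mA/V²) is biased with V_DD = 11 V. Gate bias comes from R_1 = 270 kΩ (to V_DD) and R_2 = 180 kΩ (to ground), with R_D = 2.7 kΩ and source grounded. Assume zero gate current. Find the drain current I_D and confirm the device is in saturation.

V_G = V_DD·R_2/(R_1+R_2) = 11×180/450 = 4.4 V. With the source grounded, V_GS = V_G = 4.4 V.
Assume saturation: I_D = (k_n/2)(V_GS − V_t)² = (0.71/2)×(4.4 − 2.2)² = 0.355×2.2² = 1.72 mA.
V_DS = V_DD − I_D·R_D = 11 − 1.72×2.7 = 6.36 V.
Saturation requires V_DS ≥ V_GS − V_t = 2.2 V; 6.36 ≥ 2.2 ✓.

I_D ≈ 1.7 mA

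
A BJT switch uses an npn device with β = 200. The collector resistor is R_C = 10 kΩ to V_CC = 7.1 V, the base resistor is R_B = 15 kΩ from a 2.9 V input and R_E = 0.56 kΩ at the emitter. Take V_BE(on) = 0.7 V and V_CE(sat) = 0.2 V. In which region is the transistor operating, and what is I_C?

saturation; I_C ≈ 0.65 mA

Assume active: I_B = (2.9 − 0.7)/(15 + 201×0.56) = 0.0172 mA, I_C = β·I_B = 3.45 mA.
Then V_CE = 7.1 − 3.45×10 − 3.47×0.56 = -29.3 V < 0.2 V — the active assumption fails.
Re-solve with V_CE = 0.2 V. KCL at the emitter: V_E/R_E = (V_BB−0.7−V_E)/R_B + (V_CC−0.2−V_E)/R_C, giving V_E = 0.429 V.
I_C = (V_CC − 0.2 − V_E)/R_C = (6.9 − 0.429)/10 = 0.647 mA.
Check: I_B = (2.2 − 0.429)/15 = 0.118 mA, and β·I_B = 23.6 mA > I_C, confirming saturation.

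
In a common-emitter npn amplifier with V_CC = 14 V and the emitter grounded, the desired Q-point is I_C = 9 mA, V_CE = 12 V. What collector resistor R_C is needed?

R_C ≈ 0.22 kΩ

Collector loop: V_CC = I_C·R_C + V_CE.
R_C = (V_CC − V_CE)/I_C = (14 − 12)/9 = 0.222 kΩ.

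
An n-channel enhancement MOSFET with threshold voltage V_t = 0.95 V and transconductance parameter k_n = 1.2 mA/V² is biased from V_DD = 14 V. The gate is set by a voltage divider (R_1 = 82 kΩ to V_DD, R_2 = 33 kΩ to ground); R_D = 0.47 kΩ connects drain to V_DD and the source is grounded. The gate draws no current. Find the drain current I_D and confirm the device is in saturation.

I_D ≈ 5.6 mA

V_G = V_DD·R_2/(R_1+R_2) = 14×33/115 = 4.02 V. With the source grounded, V_GS = V_G = 4.02 V.
Assume saturation: I_D = (k_n/2)(V_GS − V_t)² = (1.2/2)×(4.02 − 0.95)² = 0.6×3.07² = 5.65 mA.
V_DS = V_DD − I_D·R_D = 14 − 5.65×0.47 = 11.3 V.
Saturation requires V_DS ≥ V_GS − V_t = 3.07 V; 11.3 ≥ 3.07 ✓.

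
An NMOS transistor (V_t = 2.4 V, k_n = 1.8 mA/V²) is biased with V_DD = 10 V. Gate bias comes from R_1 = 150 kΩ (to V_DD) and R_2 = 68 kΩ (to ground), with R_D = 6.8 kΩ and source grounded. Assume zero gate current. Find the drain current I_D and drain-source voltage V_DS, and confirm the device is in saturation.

I_D ≈ 0.47 mA, V_DS ≈ 6.8 V

V_G = V_DD·R_2/(R_1+R_2) = 10×68/218 = 3.12 V. With the source grounded, V_GS = V_G = 3.12 V.
Assume saturation: I_D = (k_n/2)(V_GS − V_t)² = (1.8/2)×(3.12 − 2.4)² = 0.9×0.719² = 0.466 mA.
V_DS = V_DD − I_D·R_D = 10 − 0.466×6.8 = 6.83 V.
Saturation requires V_DS ≥ V_GS − V_t = 0.719 V; 6.83 ≥ 0.719 ✓.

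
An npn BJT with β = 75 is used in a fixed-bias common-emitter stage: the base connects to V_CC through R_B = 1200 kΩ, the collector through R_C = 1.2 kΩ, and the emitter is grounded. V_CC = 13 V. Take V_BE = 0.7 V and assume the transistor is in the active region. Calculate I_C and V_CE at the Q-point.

I_C ≈ 0.77 mA, V_CE ≈ 12 V

Base loop: V_CC = I_B·R_B + V_BE, so I_B = (13 − 0.7)/1200 kΩ = 0.0103 mA.
In the active region I_C = β·I_B = 75 × 0.0103 = 0.769 mA.
Collector loop: V_CE = V_CC − I_C·R_C = 13 − 0.769×1.2 = 12.1 V.
Since V_CE = 12.1 V > V_CE(sat) ≈ 0.2 V, the transistor is in the active region as assumed.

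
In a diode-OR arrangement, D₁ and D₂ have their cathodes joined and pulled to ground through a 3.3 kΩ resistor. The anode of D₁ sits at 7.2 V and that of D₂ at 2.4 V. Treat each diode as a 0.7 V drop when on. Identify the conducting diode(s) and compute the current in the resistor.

Assume both conduct. Then node N would need to be at both 7.2−0.7 = 6.5 V and 2.4−0.7 = 1.7 V, which is impossible.
Assume only D₁ conducts: V_N = 7.2 − 0.7 = 6.5 V, so I_R = 6.5/3.3 = 1.97 mA.
Check D₂: its anode-to-cathode voltage is 2.4 − 6.5 = -4.1 V < 0.7 V, so it is off. The assumption is consistent.

Only D₁ conducts; I_R ≈ 2 mA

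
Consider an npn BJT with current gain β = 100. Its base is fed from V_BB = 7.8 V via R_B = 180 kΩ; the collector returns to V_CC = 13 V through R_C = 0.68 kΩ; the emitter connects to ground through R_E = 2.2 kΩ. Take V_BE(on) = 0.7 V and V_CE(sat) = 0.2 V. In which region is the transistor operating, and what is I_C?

Assume active. Base-emitter loop: I_B = (V_BB − V_BE)/(R_B + (β+1)R_E) = (7.8 − 0.7)/(180 + 101×2.2) = 0.0177 mA.
I_C = β·I_B = 100×0.0177 = 1.77 mA.
V_CE = V_CC − I_C·R_C − I_E·R_E = 13 − 1.77×0.68 − 1.78×2.2 = 7.88 V > V_CE(sat), so the active-region assumption holds.

active; I_C ≈ 1.8 mA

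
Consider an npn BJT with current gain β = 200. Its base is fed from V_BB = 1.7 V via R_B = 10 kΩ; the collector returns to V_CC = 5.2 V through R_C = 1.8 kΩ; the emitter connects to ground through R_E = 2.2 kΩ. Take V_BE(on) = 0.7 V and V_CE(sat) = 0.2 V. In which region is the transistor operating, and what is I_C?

Assume active. Base-emitter loop: I_B = (V_BB − V_BE)/(R_B + (β+1)R_E) = (1.7 − 0.7)/(10 + 201×2.2) = 0.00221 mA.
I_C = β·I_B = 200×0.00221 = 0.442 mA.
V_CE = V_CC − I_C·R_C − I_E·R_E = 5.2 − 0.442×1.8 − 0.444×2.2 = 3.43 V > V_CE(sat), so the active-region assumption holds.

active; I_C ≈ 0.44 mA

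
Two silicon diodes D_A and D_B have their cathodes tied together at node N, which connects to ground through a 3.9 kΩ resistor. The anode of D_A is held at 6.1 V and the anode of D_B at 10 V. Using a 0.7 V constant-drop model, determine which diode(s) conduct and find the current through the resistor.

Only D_B conducts; I_R ≈ 2.4 mA

Assume both conduct. Then node N would need to be at both 6.1−0.7 = 5.4 V and 10−0.7 = 9.3 V, which is impossible.
Assume only D_B conducts: V_N = 10 − 0.7 = 9.3 V, so I_R = 9.3/3.9 = 2.38 mA.
Check D_A: its anode-to-cathode voltage is 6.1 − 9.3 = -3.2 V < 0.7 V, so it is off. The assumption is consistent.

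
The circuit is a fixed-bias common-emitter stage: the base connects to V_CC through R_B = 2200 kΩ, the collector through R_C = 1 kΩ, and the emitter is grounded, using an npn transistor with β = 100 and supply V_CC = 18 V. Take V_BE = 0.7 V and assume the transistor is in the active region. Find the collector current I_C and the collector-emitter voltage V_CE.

I_C ≈ 0.79 mA, V_CE ≈ 17 V

Base loop: V_CC = I_B·R_B + V_BE, so I_B = (18 − 0.7)/2200 kΩ = 0.00786 mA.
In the active region I_C = β·I_B = 100 × 0.00786 = 0.786 mA.
Collector loop: V_CE = V_CC − I_C·R_C = 18 − 0.786×1 = 17.2 V.
Since V_CE = 17.2 V > V_CE(sat) ≈ 0.2 V, the transistor is in the active region as assumed.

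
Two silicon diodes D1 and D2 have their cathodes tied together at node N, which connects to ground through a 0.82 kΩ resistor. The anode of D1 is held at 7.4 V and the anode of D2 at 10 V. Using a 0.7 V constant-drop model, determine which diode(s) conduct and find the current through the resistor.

Assume both conduct. Then node N would need to be at both 7.4−0.7 = 6.7 V and 10−0.7 = 9.3 V, which is impossible.
Assume only D2 conducts: V_N = 10 − 0.7 = 9.3 V, so I_R = 9.3/0.82 = 11.3 mA.
Check D1: its anode-to-cathode voltage is 7.4 − 9.3 = -1.9 V < 0.7 V, so it is off. The assumption is consistent.

Only D2 conducts; I_R ≈ 11 mA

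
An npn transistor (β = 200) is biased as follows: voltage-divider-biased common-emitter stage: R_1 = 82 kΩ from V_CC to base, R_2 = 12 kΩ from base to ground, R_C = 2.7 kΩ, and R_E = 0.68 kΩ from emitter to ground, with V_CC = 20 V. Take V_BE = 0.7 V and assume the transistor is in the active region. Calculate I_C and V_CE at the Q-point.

Thevenize the base divider: V_Th = V_CC·R_2/(R_1+R_2) = 20×12/94 = 2.55 V, R_Th = R_1‖R_2 = 10.5 kΩ.
Base-emitter loop: V_Th = I_B·R_Th + V_BE + (β+1)I_B·R_E, so I_B = (2.55 − 0.7) / (10.5 + 201×0.68) = 0.0126 mA.
I_C = β·I_B = 200×0.0126 = 2.52 mA, and I_E = (β+1)I_B = 2.53 mA.
V_CE = V_CC − I_C·R_C − I_E·R_E = 20 − 2.52×2.7 − 2.53×0.68 = 11.5 V.
V_CE = 11.5 V > 0.2 V confirms active-region operation.

I_C ≈ 2.5 mA, V_CE ≈ 11 V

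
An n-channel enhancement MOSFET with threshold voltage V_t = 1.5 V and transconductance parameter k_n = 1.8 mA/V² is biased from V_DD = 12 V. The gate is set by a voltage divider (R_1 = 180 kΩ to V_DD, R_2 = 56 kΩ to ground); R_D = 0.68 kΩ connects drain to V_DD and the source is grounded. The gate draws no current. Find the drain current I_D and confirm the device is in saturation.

I_D ≈ 1.6 mA

V_G = V_DD·R_2/(R_1+R_2) = 12×56/236 = 2.85 V. With the source grounded, V_GS = V_G = 2.85 V.
Assume saturation: I_D = (k_n/2)(V_GS − V_t)² = (1.8/2)×(2.85 − 1.5)² = 0.9×1.35² = 1.63 mA.
V_DS = V_DD − I_D·R_D = 12 − 1.63×0.68 = 10.9 V.
Saturation requires V_DS ≥ V_GS − V_t = 1.35 V; 10.9 ≥ 1.35 ✓.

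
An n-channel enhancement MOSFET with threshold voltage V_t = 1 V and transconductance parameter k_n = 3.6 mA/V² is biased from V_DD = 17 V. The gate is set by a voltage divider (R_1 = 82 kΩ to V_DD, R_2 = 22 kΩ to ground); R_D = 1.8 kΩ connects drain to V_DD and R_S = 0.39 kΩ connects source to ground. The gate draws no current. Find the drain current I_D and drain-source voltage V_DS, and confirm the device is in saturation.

I_D ≈ 3.2 mA, V_DS ≈ 9.9 V

V_G = V_DD·R_2/(R_1+R_2) = 17×22/104 = 3.6 V.
Assume saturation: I_D = (k_n/2)(V_GS − V_t)² with V_GS = V_G − I_D·R_S = 3.6 − 0.39·I_D.
Substituting gives 0.274·I_D² − 4.65·I_D + 12.1 = 0, with roots I_D = 3.22 or 13.7 mA.
The root I_D = 13.7 mA gives V_GS = -1.76 V ≤ V_t, so take I_D = 3.22 mA.
Then V_GS = 2.34 V and V_DS = V_DD − I_D(R_D+R_S) = 17 − 3.22×2.19 = 9.94 V.
Saturation requires V_DS ≥ V_GS − V_t = 1.34 V; 9.94 ≥ 1.34 ✓.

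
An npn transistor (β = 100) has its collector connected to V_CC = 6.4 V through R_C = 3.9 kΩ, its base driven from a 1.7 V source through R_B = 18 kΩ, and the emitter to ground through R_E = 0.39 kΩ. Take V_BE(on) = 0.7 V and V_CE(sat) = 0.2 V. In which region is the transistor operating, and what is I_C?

Assume active: I_B = (1.7 − 0.7)/(18 + 101×0.39) = 0.0174 mA, I_C = β·I_B = 1.74 mA.
Then V_CE = 6.4 − 1.74×3.9 − 1.76×0.39 = -1.08 V < 0.2 V — the active assumption fails.
Re-solve with V_CE = 0.2 V. KCL at the emitter: V_E/R_E = (V_BB−0.7−V_E)/R_B + (V_CC−0.2−V_E)/R_C, giving V_E = 0.572 V.
I_C = (V_CC − 0.2 − V_E)/R_C = (6.2 − 0.572)/3.9 = 1.44 mA.
Check: I_B = (1 − 0.572)/18 = 0.0238 mA, and β·I_B = 2.38 mA > I_C, confirming saturation.

saturation; I_C ≈ 1.4 mA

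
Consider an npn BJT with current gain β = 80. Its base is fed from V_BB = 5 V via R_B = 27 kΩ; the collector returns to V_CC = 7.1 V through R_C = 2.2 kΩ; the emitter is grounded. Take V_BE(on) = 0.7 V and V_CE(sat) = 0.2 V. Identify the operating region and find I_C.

Assume active: I_B = (5 − 0.7)/27 = 0.159 mA, giving I_C = β·I_B = 12.7 mA.
But then V_CE = 7.1 − 12.7×2.2 = -20.9 V < V_CE(sat) = 0.2 V — impossible in the active region.
So the transistor is saturated. With V_CE = 0.2 V, I_C = (V_CC − 0.2)/R_C = 6.9/2.2 = 3.14 mA.
Check: β·I_B = 12.7 mA > I_C = 3.14 mA, confirming saturation.

saturation; I_C ≈ 3.1 mA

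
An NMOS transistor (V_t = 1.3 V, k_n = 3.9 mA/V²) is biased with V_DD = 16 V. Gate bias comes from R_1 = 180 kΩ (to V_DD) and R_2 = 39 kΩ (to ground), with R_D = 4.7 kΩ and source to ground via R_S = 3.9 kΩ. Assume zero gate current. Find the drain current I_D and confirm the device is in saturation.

V_G = V_DD·R_2/(R_1+R_2) = 16×39/219 = 2.85 V.
Assume saturation: I_D = (k_n/2)(V_GS − V_t)² with V_GS = V_G − I_D·R_S = 2.85 − 3.9·I_D.
Substituting gives 29.7·I_D² − 24.6·I_D + 4.68 = 0, with roots I_D = 0.297 or 0.531 mA.
The root I_D = 0.531 mA gives V_GS = 0.778 V ≤ V_t, so take I_D = 0.297 mA.
Then V_GS = 1.69 V and V_DS = V_DD − I_D(R_D+R_S) = 16 − 0.297×8.6 = 13.4 V.
Saturation requires V_DS ≥ V_GS − V_t = 0.39 V; 13.4 ≥ 0.39 ✓.

I_D ≈ 0.3 mA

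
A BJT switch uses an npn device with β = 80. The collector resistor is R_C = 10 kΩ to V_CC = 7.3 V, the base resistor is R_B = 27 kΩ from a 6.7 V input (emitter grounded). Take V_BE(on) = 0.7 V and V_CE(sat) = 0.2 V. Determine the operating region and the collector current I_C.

Assume active: I_B = (6.7 − 0.7)/27 = 0.222 mA, giving I_C = β·I_B = 17.8 mA.
But then V_CE = 7.3 − 17.8×10 = -170 V < V_CE(sat) = 0.2 V — impossible in the active region.
So the transistor is saturated. With V_CE = 0.2 V, I_C = (V_CC − 0.2)/R_C = 7.1/10 = 0.71 mA.
Check: β·I_B = 17.8 mA > I_C = 0.71 mA, confirming saturation.

saturation; I_C ≈ 0.71 mA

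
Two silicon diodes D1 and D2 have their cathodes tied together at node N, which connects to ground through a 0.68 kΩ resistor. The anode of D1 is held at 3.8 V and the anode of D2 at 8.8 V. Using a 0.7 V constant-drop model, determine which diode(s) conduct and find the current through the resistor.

Assume both conduct. Then node N would need to be at both 3.8−0.7 = 3.1 V and 8.8−0.7 = 8.1 V, which is impossible.
Assume only D2 conducts: V_N = 8.8 − 0.7 = 8.1 V, so I_R = 8.1/0.68 = 11.9 mA.
Check D1: its anode-to-cathode voltage is 3.8 − 8.1 = -4.3 V < 0.7 V, so it is off. The assumption is consistent.

Only D2 conducts; I_R ≈ 12 mA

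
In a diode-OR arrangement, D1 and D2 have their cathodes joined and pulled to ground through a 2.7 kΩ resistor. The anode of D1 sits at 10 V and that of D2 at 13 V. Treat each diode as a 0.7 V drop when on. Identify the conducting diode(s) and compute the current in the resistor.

Assume both conduct. Then node N would need to be at both 10−0.7 = 9.3 V and 13−0.7 = 12.3 V, which is impossible.
Assume only D2 conducts: V_N = 13 − 0.7 = 12.3 V, so I_R = 12.3/2.7 = 4.56 mA.
Check D1: its anode-to-cathode voltage is 10 − 12.3 = -2.3 V < 0.7 V, so it is off. The assumption is consistent.

Only D2 conducts; I_R ≈ 4.6 mA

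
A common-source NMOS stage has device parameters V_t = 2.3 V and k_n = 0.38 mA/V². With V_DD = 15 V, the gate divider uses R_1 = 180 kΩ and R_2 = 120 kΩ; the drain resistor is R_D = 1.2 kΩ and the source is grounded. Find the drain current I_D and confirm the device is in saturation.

I_D ≈ 2.6 mA

V_G = V_DD·R_2/(R_1+R_2) = 15×120/300 = 6 V. With the source grounded, V_GS = V_G = 6 V.
Assume saturation: I_D = (k_n/2)(V_GS − V_t)² = (0.38/2)×(6 − 2.3)² = 0.19×3.7² = 2.6 mA.
V_DS = V_DD − I_D·R_D = 15 − 2.6×1.2 = 11.9 V.
Saturation requires V_DS ≥ V_GS − V_t = 3.7 V; 11.9 ≥ 3.7 ✓.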